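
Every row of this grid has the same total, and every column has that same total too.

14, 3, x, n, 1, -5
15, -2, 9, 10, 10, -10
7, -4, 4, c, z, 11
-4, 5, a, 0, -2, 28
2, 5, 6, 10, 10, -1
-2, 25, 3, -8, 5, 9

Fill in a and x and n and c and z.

Rows 2 and 5 both sum to 32, so that's the common total.
Column 5: 1 + 10 − 2 + 10 + 5 = 24, so its missing entry is 32 − 24 = 8.
Row 3: 7 − 4 + 4 + 8 + 11 = 26, so its missing entry is 32 − 26 = 6.
Column 4: 10 + 6 + 0 + 10 − 8 = 18, so its missing entry is 32 − 18 = 14.
Row 1: 14 + 3 + 14 + 1 − 5 = 27, so its missing entry is 32 − 27 = 5.
Row 4: -4 + 5 + 0 − 2 + 28 = 27, so its missing entry is 32 − 27 = 5.

a = 5, x = 5, n = 14, c = 6, z = 8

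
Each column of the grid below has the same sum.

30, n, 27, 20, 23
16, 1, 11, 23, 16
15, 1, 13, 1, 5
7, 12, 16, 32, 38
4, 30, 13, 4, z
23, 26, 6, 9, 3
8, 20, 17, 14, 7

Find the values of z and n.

z = 11, n = 13

The complete columns each total 103.
Column 5 is missing 103 − 92 = 11 (since 23 + 16 + 5 + 38 + 3 + 7 = 92).
Column 2 is missing 103 − 90 = 13 (since 1 + 1 + 12 + 30 + 26 + 20 = 90).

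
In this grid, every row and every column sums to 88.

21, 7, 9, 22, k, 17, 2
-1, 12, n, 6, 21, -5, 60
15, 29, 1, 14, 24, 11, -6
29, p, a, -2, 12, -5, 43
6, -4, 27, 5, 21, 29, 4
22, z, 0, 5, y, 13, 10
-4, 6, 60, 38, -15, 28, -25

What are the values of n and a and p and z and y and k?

n = -5, a = -4, p = 15, z = 23, y = 15, k = 10

The known cells in row 2 total 93, leaving 88 − 93 = -5 for the blank.
The known cells in row 1 total 78, leaving 88 − 78 = 10 for the blank.
The known cells in column 5 total 73, leaving 88 − 73 = 15 for the blank.
The known cells in row 6 total 65, leaving 88 − 65 = 23 for the blank.
The known cells in column 2 total 73, leaving 88 − 73 = 15 for the blank.
The known cells in row 4 total 92, leaving 88 − 92 = -4 for the blank.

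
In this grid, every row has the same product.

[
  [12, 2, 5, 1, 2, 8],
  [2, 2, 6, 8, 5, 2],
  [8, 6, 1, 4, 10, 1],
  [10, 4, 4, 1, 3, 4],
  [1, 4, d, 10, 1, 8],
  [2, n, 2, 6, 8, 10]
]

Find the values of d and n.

d = 6, n = 1

Rows 3 and 4 each multiply to 1920, so every row has product 1920.
Row 5: 1×4×10×1×8 = 320, so the missing entry is 1920 ÷ 320 = 6.
Row 6: 2×2×6×8×10 = 1920, so the missing entry is 1920 ÷ 1920 = 1.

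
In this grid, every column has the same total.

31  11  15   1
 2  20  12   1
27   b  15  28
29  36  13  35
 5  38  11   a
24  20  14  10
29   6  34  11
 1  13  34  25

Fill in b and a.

The complete columns each total 148.
Column 2 is missing 148 − 144 = 4 (since 11 + 20 + 36 + 38 + 20 + 6 + 13 = 144).
Column 4 is missing 148 − 111 = 37 (since 1 + 1 + 28 + 35 + 10 + 11 + 25 = 111).

b = 4, a = 37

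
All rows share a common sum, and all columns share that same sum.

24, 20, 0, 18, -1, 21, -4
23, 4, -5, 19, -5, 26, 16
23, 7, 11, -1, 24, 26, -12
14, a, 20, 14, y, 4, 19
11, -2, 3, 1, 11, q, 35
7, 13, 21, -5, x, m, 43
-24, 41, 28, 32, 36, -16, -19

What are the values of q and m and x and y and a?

q = 19, m = -2, x = 1, y = 12, a = -5

Rows 1 and 2 both sum to 78, so that's the common total.
The known cells in column 2 total 83, leaving 78 − 83 = -5 for the blank.
The known cells in row 4 total 66, leaving 78 − 66 = 12 for the blank.
The known cells in column 5 total 77, leaving 78 − 77 = 1 for the blank.
The known cells in row 6 total 80, leaving 78 − 80 = -2 for the blank.
The known cells in row 5 total 59, leaving 78 − 59 = 19 for the blank.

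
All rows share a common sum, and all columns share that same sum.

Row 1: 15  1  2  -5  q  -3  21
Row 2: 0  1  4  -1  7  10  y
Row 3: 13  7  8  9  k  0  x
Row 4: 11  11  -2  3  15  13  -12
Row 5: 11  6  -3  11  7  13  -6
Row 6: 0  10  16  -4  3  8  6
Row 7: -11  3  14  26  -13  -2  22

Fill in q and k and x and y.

Rows 4 and 5 both sum to 39, so that's the common total.
Row 2: 0 + 1 + 4 − 1 + 7 + 10 = 21, so its missing entry is 39 − 21 = 18.
Row 1: 15 + 1 + 2 − 5 − 3 + 21 = 31, so its missing entry is 39 − 31 = 8.
Column 5: 8 + 7 + 15 + 7 + 3 − 13 = 27, so its missing entry is 39 − 27 = 12.
Row 3: 13 + 7 + 8 + 9 + 12 + 0 = 49, so its missing entry is 39 − 49 = -10.

q = 8, k = 12, x = -10, y = 18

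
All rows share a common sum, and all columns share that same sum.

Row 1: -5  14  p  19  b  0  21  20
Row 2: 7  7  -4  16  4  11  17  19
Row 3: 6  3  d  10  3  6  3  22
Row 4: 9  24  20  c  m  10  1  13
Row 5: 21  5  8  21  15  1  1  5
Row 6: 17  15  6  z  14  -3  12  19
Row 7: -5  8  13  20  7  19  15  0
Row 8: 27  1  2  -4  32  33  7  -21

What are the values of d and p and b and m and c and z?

d = 24, p = 8, b = 0, m = 2, c = -2, z = -3

Rows 2 and 5 both sum to 77, so that's the common total.
Row 3: 6 + 3 + 10 + 3 + 6 + 3 + 22 = 53, so its missing entry is 77 − 53 = 24.
Column 3: -4 + 24 + 20 + 8 + 6 + 13 + 2 = 69, so its missing entry is 77 − 69 = 8.
Row 1: -5 + 14 + 8 + 19 + 0 + 21 + 20 = 77, so its missing entry is 77 − 77 = 0.
Column 5: 0 + 4 + 3 + 15 + 14 + 7 + 32 = 75, so its missing entry is 77 − 75 = 2.
Row 4: 9 + 24 + 20 + 2 + 10 + 1 + 13 = 79, so its missing entry is 77 − 79 = -2.
Row 6: 17 + 15 + 6 + 14 − 3 + 12 + 19 = 80, so its missing entry is 77 − 80 = -3.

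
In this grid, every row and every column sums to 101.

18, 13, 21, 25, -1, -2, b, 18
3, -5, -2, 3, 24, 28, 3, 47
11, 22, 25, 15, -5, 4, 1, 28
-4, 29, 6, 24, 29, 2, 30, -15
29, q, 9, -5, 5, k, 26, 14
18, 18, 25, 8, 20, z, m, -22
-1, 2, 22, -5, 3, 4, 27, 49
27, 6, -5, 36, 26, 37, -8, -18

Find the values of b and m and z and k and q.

Row 1 has 18 + 13 + 21 + 25 − 1 − 2 + 18 = 92; the blank must be 101 − 92 = 9.
Column 7 has 9 + 3 + 1 + 30 + 26 + 27 − 8 = 88; the blank must be 101 − 88 = 13.
Row 6 has 18 + 18 + 25 + 8 + 20 + 13 − 22 = 80; the blank must be 101 − 80 = 21.
Column 6 has -2 + 28 + 4 + 2 + 21 + 4 + 37 = 94; the blank must be 101 − 94 = 7.
Row 5 has 29 + 9 − 5 + 5 + 7 + 26 + 14 = 85; the blank must be 101 − 85 = 16.

b = 9, m = 13, z = 21, k = 7, q = 16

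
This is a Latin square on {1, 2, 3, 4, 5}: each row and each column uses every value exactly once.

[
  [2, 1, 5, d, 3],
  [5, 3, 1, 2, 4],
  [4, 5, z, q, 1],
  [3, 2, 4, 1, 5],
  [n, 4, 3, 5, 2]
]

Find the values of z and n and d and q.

z = 2, n = 1, d = 4, q = 3

For row 5, column 1: row 5 already has {2, 3, 4, 5}; that leaves 1.
At (row 1, col 4): row 1 already has {1, 2, 3, 5}, so the value is 4.
At (row 3, col 4): column 4 already has {1, 2, 4, 5}, so the value is 3.
For row 3, column 3: row 3 already has {1, 3, 4, 5}; that leaves 2.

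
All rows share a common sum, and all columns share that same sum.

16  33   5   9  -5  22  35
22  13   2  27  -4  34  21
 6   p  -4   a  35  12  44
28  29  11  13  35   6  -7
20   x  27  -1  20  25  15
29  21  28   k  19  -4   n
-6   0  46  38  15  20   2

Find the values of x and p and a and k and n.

x = 9, p = 10, a = 12, k = 17, n = 5

Rows 1 and 2 both sum to 115, so that's the common total.
Column 7: 35 + 21 + 44 − 7 + 15 + 2 = 110, so its missing entry is 115 − 110 = 5.
Row 6: 29 + 21 + 28 + 19 − 4 + 5 = 98, so its missing entry is 115 − 98 = 17.
Column 4: 9 + 27 + 13 − 1 + 17 + 38 = 103, so its missing entry is 115 − 103 = 12.
Row 3: 6 − 4 + 12 + 35 + 12 + 44 = 105, so its missing entry is 115 − 105 = 10.
Row 5: 20 + 27 − 1 + 20 + 25 + 15 = 106, so its missing entry is 115 − 106 = 9.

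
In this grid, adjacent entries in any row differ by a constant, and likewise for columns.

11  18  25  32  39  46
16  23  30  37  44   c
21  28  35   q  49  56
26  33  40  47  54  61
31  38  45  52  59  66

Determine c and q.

c = 51, q = 42

Along each row the entries change by 7 per step; down each column they change by 5.
Row 2: from 16 at column 1, stepping by 7 to column 6 gives 51.
Row 3: from 21 at column 1, stepping by 7 to column 4 gives 42.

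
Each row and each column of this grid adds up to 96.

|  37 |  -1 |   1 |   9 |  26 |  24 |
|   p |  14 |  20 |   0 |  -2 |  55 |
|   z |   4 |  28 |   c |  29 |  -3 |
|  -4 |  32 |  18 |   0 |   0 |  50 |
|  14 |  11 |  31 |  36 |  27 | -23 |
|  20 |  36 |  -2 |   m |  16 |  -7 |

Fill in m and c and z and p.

The known cells in row 6 total 63, leaving 96 − 63 = 33 for the blank.
The known cells in row 2 total 87, leaving 96 − 87 = 9 for the blank.
The known cells in column 4 total 78, leaving 96 − 78 = 18 for the blank.
The known cells in row 3 total 76, leaving 96 − 76 = 20 for the blank.

m = 33, c = 18, z = 20, p = 9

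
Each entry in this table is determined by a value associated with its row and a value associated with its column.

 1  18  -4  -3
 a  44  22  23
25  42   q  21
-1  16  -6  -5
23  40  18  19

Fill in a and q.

a = 27, q = 20

The difference between any two rows is the same in every column — this is an addition table with the headers hidden.
Row 2 minus row 1 is 23 − (-3) = 26, so its entry in column 1 is 1 + 26 = 27.
Row 3 minus row 1 is 21 − (-3) = 24, so its entry in column 3 is -4 + 24 = 20.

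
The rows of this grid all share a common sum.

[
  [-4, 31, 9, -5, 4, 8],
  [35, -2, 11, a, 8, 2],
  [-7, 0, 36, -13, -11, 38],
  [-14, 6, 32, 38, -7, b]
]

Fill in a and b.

The complete rows each total 43.
Row 2 is missing 43 − 54 = -11 (since 35 − 2 + 11 + 8 + 2 = 54).
Row 4 is missing 43 − 55 = -12 (since -14 + 6 + 32 + 38 − 7 = 55).

a = -11, b = -12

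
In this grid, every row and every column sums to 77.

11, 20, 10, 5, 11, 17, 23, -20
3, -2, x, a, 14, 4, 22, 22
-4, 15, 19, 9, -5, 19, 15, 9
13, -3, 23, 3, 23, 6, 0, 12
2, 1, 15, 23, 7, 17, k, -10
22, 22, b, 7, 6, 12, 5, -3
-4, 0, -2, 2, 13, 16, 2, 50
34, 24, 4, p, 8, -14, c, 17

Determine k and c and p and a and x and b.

k = 22, c = -12, p = 16, a = 12, x = 2, b = 6

The known cells in row 5 total 55, leaving 77 − 55 = 22 for the blank.
The known cells in column 7 total 89, leaving 77 − 89 = -12 for the blank.
The known cells in row 8 total 61, leaving 77 − 61 = 16 for the blank.
The known cells in column 4 total 65, leaving 77 − 65 = 12 for the blank.
The known cells in row 2 total 75, leaving 77 − 75 = 2 for the blank.
The known cells in row 6 total 71, leaving 77 − 71 = 6 for the blank.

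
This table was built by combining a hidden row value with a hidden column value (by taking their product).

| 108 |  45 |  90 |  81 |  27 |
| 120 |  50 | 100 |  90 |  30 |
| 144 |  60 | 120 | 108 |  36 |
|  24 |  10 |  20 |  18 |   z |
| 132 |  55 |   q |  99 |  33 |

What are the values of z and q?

Each row is a constant multiple of every other row — this is a multiplication table with the headers hidden.
Row 4 is 10/45 = 2/9 times row 1, so its entry in column 5 is 27 × 2/9 = 6.
Row 5 is 55/45 = 11/9 times row 1, so its entry in column 3 is 90 × 11/9 = 110.

z = 6, q = 110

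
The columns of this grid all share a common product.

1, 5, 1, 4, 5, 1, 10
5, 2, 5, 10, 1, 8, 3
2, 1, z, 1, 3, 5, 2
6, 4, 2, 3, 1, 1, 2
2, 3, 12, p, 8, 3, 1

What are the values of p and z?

Columns 5 and 7 each multiply to 120, so every column has product 120.
Column 4: 4×10×1×3 = 120, so the missing entry is 120 ÷ 120 = 1.
Column 3: 1×5×2×12 = 120, so the missing entry is 120 ÷ 120 = 1.

p = 1, z = 1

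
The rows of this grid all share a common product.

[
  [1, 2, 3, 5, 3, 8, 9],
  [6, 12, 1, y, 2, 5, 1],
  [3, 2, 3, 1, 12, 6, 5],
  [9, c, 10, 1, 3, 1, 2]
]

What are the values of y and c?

y = 9, c = 12

Rows 1 and 3 each multiply to 6480, so every row has product 6480.
Row 2: 6×12×1×2×5×1 = 720, so the missing entry is 6480 ÷ 720 = 9.
Row 4: 9×10×1×3×1×2 = 540, so the missing entry is 6480 ÷ 540 = 12.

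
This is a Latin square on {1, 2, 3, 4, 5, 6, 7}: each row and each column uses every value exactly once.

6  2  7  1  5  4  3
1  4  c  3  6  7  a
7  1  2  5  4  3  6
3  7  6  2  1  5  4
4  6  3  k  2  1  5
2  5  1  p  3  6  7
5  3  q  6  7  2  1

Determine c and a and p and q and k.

For row 7, column 3: row 7 already has {1, 2, 3, 5, 6, 7}; that leaves 4.
Cell (2,3): column 3 already has {1, 2, 3, 4, 6, 7} → 5.
Cell (5,4): row 5 already has {1, 2, 3, 4, 5, 6} → 7.
Cell (6,4): row 6 already has {1, 2, 3, 5, 6, 7} → 4.
Cell (2,7): row 2 already has {1, 3, 4, 5, 6, 7} → 2.

c = 5, a = 2, p = 4, q = 4, k = 7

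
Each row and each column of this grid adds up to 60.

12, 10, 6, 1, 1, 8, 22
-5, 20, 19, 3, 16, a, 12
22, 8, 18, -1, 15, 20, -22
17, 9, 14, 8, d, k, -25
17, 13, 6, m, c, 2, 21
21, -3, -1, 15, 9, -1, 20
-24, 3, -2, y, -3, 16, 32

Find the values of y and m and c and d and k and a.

y = 38, m = -4, c = 5, d = 17, k = 20, a = -5

The known cells in row 2 total 65, leaving 60 − 65 = -5 for the blank.
The known cells in row 7 total 22, leaving 60 − 22 = 38 for the blank.
The known cells in column 4 total 64, leaving 60 − 64 = -4 for the blank.
The known cells in row 5 total 55, leaving 60 − 55 = 5 for the blank.
The known cells in column 5 total 43, leaving 60 − 43 = 17 for the blank.
The known cells in row 4 total 40, leaving 60 − 40 = 20 for the blank.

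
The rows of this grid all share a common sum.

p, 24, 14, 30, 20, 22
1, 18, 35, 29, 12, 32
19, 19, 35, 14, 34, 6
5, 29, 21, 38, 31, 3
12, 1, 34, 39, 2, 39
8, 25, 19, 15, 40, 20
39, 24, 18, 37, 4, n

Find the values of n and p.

n = 5, p = 17

The complete rows each total 127.
Row 7 is missing 127 − 122 = 5 (since 39 + 24 + 18 + 37 + 4 = 122).
Row 1 is missing 127 − 110 = 17 (since 24 + 14 + 30 + 20 + 22 = 110).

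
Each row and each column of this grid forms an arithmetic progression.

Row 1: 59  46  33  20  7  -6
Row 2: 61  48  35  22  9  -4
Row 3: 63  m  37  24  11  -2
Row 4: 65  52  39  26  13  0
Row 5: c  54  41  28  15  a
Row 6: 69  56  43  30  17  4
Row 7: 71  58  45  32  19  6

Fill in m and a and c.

m = 50, a = 2, c = 67

Along each row the entries change by -13 per step; down each column they change by 2.
Row 3: from 63 at column 1, stepping by -13 to column 2 gives 50.
Row 5: from 54 at column 2, stepping by -13 to column 6 gives 2.
Row 5: from 54 at column 2, stepping by -13 to column 1 gives 67.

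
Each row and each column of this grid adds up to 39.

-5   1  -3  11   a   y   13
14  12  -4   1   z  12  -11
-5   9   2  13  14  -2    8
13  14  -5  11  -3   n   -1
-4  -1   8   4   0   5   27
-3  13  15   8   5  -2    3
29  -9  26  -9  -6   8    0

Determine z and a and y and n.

Row 4 has 13 + 14 − 5 + 11 − 3 − 1 = 29; the blank must be 39 − 29 = 10.
Row 2 has 14 + 12 − 4 + 1 + 12 − 11 = 24; the blank must be 39 − 24 = 15.
Column 5 has 15 + 14 − 3 + 0 + 5 − 6 = 25; the blank must be 39 − 25 = 14.
Row 1 has -5 + 1 − 3 + 11 + 14 + 13 = 31; the blank must be 39 − 31 = 8.

z = 15, a = 14, y = 8, n = 10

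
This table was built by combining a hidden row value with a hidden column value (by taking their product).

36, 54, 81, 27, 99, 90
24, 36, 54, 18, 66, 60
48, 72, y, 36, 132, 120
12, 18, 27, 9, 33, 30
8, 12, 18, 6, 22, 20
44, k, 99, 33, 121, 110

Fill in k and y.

Each row is a constant multiple of every other row — this is a multiplication table with the headers hidden.
Row 6 is 44/36 = 11/9 times row 1, so its entry in column 2 is 54 × 11/9 = 66.
Row 3 is 48/36 = 4/3 times row 1, so its entry in column 3 is 81 × 4/3 = 108.

k = 66, y = 108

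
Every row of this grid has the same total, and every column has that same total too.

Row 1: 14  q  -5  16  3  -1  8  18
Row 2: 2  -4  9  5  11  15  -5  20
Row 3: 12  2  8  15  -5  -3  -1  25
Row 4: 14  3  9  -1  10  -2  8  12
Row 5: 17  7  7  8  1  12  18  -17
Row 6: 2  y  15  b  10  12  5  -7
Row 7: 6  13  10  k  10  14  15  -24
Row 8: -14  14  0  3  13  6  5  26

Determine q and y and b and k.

Rows 2 and 3 both sum to 53, so that's the common total.
Row 1 has 14 − 5 + 16 + 3 − 1 + 8 + 18 = 53; the blank must be 53 − 53 = 0.
Row 7 has 6 + 13 + 10 + 10 + 14 + 15 − 24 = 44; the blank must be 53 − 44 = 9.
Column 4 has 16 + 5 + 15 − 1 + 8 + 9 + 3 = 55; the blank must be 53 − 55 = -2.
Row 6 has 2 + 15 − 2 + 10 + 12 + 5 − 7 = 35; the blank must be 53 − 35 = 18.

q = 0, y = 18, b = -2, k = 9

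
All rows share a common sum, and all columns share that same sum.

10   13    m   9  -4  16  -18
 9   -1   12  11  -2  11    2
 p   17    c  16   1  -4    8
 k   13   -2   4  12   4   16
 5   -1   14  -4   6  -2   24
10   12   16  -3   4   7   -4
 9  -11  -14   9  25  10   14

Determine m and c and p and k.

m = 16, c = 0, p = 4, k = -5

Rows 2 and 5 both sum to 42, so that's the common total.
Row 1 has 10 + 13 + 9 − 4 + 16 − 18 = 26; the blank must be 42 − 26 = 16.
Row 4 has 13 − 2 + 4 + 12 + 4 + 16 = 47; the blank must be 42 − 47 = -5.
Column 1 has 10 + 9 − 5 + 5 + 10 + 9 = 38; the blank must be 42 − 38 = 4.
Row 3 has 4 + 17 + 16 + 1 − 4 + 8 = 42; the blank must be 42 − 42 = 0.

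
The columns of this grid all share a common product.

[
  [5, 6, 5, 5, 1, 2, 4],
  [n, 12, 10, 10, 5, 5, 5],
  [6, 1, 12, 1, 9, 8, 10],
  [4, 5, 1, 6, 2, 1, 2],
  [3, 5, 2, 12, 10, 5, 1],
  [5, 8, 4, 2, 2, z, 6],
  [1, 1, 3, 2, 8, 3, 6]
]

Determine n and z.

Columns 3 and 4 each multiply to 14400, so every column has product 14400.
Column 1: 5×6×4×3×5×1 = 1800, so the missing entry is 14400 ÷ 1800 = 8.
Column 6: 2×5×8×1×5×3 = 1200, so the missing entry is 14400 ÷ 1200 = 12.

n = 8, z = 12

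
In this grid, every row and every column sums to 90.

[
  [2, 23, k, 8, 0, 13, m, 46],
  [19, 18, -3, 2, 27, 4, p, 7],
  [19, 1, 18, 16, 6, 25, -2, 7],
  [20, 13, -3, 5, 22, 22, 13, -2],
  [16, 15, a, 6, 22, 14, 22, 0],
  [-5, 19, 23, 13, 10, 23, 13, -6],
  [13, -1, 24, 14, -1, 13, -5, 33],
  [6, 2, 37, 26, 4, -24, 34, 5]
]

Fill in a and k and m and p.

Row 2 has 19 + 18 − 3 + 2 + 27 + 4 + 7 = 74; the blank must be 90 − 74 = 16.
Row 5 has 16 + 15 + 6 + 22 + 14 + 22 + 0 = 95; the blank must be 90 − 95 = -5.
Column 3 has -3 + 18 − 3 − 5 + 23 + 24 + 37 = 91; the blank must be 90 − 91 = -1.
Row 1 has 2 + 23 − 1 + 8 + 0 + 13 + 46 = 91; the blank must be 90 − 91 = -1.

a = -5, k = -1, m = -1, p = 16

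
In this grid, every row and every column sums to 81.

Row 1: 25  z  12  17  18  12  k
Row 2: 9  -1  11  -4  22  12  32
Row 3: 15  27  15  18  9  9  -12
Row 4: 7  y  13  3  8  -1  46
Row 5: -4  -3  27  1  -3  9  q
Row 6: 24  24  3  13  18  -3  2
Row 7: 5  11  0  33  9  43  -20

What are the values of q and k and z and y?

The known cells in row 5 total 27, leaving 81 − 27 = 54 for the blank.
The known cells in row 4 total 76, leaving 81 − 76 = 5 for the blank.
The known cells in column 2 total 63, leaving 81 − 63 = 18 for the blank.
The known cells in row 1 total 102, leaving 81 − 102 = -21 for the blank.

q = 54, k = -21, z = 18, y = 5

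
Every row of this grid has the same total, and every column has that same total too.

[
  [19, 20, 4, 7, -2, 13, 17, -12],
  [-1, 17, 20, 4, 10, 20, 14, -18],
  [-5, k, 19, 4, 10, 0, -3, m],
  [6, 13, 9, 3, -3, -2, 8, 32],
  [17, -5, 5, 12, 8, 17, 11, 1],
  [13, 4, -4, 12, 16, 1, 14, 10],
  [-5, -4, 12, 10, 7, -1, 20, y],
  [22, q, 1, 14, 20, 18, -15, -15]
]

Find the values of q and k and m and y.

Rows 1 and 2 both sum to 66, so that's the common total.
Row 7: -5 − 4 + 12 + 10 + 7 − 1 + 20 = 39, so its missing entry is 66 − 39 = 27.
Row 8: 22 + 1 + 14 + 20 + 18 − 15 − 15 = 45, so its missing entry is 66 − 45 = 21.
Column 2: 20 + 17 + 13 − 5 + 4 − 4 + 21 = 66, so its missing entry is 66 − 66 = 0.
Row 3: -5 + 0 + 19 + 4 + 10 + 0 − 3 = 25, so its missing entry is 66 − 25 = 41.

q = 21, k = 0, m = 41, y = 27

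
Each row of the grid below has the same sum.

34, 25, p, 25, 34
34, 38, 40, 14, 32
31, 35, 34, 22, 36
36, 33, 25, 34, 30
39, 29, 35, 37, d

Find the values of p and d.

p = 40, d = 18

Rows 2 and 4 both add up to 158, so every row sums to 158.
Row 1: 34 + 25 + 25 + 34 = 118, so the missing entry is 158 − 118 = 40.
Row 5: 39 + 29 + 35 + 37 = 140, so the missing entry is 158 − 140 = 18.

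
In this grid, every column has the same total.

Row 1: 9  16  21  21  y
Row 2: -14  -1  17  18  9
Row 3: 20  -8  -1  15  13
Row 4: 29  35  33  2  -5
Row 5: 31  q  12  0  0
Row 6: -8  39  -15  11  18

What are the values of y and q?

Column 1 sums to 67 and so does column 4; that's the common total.
In column 5 the known cells total 35, leaving 67 − 35 = 32.
In column 2 the known cells total 81, leaving 67 − 81 = -14.

y = 32, q = -14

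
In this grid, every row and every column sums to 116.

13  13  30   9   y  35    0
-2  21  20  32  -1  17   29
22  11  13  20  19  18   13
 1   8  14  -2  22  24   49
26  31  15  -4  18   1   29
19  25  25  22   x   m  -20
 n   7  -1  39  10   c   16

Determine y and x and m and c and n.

y = 16, x = 32, m = 13, c = 8, n = 37

Row 1: 13 + 13 + 30 + 9 + 35 + 0 = 100, so its missing entry is 116 − 100 = 16.
Column 5: 16 − 1 + 19 + 22 + 18 + 10 = 84, so its missing entry is 116 − 84 = 32.
Row 6: 19 + 25 + 25 + 22 + 32 − 20 = 103, so its missing entry is 116 − 103 = 13.
Column 6: 35 + 17 + 18 + 24 + 1 + 13 = 108, so its missing entry is 116 − 108 = 8.
Row 7: 7 − 1 + 39 + 10 + 8 + 16 = 79, so its missing entry is 116 − 79 = 37.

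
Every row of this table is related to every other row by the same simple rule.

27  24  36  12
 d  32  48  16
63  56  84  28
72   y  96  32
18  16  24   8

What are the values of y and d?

Each row is a constant multiple of every other row — this is a multiplication table with the headers hidden.
Row 4 is 96/36 = 8/3 times row 1, so its entry in column 2 is 24 × 8/3 = 64.
Row 2 is 48/36 = 4/3 times row 1, so its entry in column 1 is 27 × 4/3 = 36.

y = 64, d = 36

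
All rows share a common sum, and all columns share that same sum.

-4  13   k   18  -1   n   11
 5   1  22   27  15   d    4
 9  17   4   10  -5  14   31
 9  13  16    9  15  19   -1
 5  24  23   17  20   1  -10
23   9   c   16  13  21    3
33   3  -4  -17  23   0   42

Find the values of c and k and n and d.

Rows 3 and 4 both sum to 80, so that's the common total.
Row 2 has 5 + 1 + 22 + 27 + 15 + 4 = 74; the blank must be 80 − 74 = 6.
Column 6 has 6 + 14 + 19 + 1 + 21 + 0 = 61; the blank must be 80 − 61 = 19.
Row 1 has -4 + 13 + 18 − 1 + 19 + 11 = 56; the blank must be 80 − 56 = 24.
Row 6 has 23 + 9 + 16 + 13 + 21 + 3 = 85; the blank must be 80 − 85 = -5.

c = -5, k = 24, n = 19, d = 6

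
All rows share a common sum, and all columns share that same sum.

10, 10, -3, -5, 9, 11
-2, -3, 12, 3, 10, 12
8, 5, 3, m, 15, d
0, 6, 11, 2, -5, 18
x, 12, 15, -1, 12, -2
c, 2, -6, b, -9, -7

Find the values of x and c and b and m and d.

Rows 1 and 2 both sum to 32, so that's the common total.
Row 5 has 12 + 15 − 1 + 12 − 2 = 36; the blank must be 32 − 36 = -4.
Column 1 has 10 − 2 + 8 + 0 − 4 = 12; the blank must be 32 − 12 = 20.
Row 6 has 20 + 2 − 6 − 9 − 7 = 0; the blank must be 32 − 0 = 32.
Column 4 has -5 + 3 + 2 − 1 + 32 = 31; the blank must be 32 − 31 = 1.
Row 3 has 8 + 5 + 3 + 1 + 15 = 32; the blank must be 32 − 32 = 0.

x = -4, c = 20, b = 32, m = 1, d = 0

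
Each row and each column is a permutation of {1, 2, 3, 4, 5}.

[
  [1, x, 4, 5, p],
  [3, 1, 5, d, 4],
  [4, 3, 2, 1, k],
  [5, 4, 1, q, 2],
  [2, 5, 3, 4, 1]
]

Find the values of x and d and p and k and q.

x = 2, d = 2, p = 3, k = 5, q = 3

At (row 1, col 2): column 2 already has {1, 3, 4, 5}, so the value is 2.
At (row 3, col 5): row 3 already has {1, 2, 3, 4}, so the value is 5.
At (row 1, col 5): row 1 already has {1, 2, 4, 5}, so the value is 3.
At (row 4, col 4): row 4 already has {1, 2, 4, 5}, so the value is 3.
Cell (2,4): row 2 already has {1, 3, 4, 5} → 2.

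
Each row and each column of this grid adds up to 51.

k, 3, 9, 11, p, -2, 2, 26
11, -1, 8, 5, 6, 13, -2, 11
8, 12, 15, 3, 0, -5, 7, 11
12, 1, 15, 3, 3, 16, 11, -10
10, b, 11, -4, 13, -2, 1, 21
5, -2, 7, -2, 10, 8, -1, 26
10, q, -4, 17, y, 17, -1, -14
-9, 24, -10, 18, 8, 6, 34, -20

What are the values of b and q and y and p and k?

The known cells in column 1 total 47, leaving 51 − 47 = 4 for the blank.
The known cells in row 1 total 53, leaving 51 − 53 = -2 for the blank.
The known cells in column 5 total 38, leaving 51 − 38 = 13 for the blank.
The known cells in row 7 total 38, leaving 51 − 38 = 13 for the blank.
The known cells in row 5 total 50, leaving 51 − 50 = 1 for the blank.

b = 1, q = 13, y = 13, p = -2, k = 4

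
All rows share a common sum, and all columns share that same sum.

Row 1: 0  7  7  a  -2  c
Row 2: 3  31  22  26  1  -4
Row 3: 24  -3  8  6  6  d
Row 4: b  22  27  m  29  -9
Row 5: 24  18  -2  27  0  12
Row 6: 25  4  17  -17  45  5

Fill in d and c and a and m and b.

Rows 2 and 5 both sum to 79, so that's the common total.
Column 1: 0 + 3 + 24 + 24 + 25 = 76, so its missing entry is 79 − 76 = 3.
Row 4: 3 + 22 + 27 + 29 − 9 = 72, so its missing entry is 79 − 72 = 7.
Column 4: 26 + 6 + 7 + 27 − 17 = 49, so its missing entry is 79 − 49 = 30.
Row 1: 0 + 7 + 7 + 30 − 2 = 42, so its missing entry is 79 − 42 = 37.
Row 3: 24 − 3 + 8 + 6 + 6 = 41, so its missing entry is 79 − 41 = 38.

d = 38, c = 37, a = 30, m = 7, b = 3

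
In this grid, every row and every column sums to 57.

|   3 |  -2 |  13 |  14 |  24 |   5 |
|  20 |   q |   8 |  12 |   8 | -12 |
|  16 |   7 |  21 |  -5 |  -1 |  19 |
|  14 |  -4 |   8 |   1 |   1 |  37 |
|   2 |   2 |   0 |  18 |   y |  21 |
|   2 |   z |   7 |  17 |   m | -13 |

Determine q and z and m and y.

q = 21, z = 33, m = 11, y = 14

Row 5: 2 + 2 + 0 + 18 + 21 = 43, so its missing entry is 57 − 43 = 14.
Row 2: 20 + 8 + 12 + 8 − 12 = 36, so its missing entry is 57 − 36 = 21.
Column 5: 24 + 8 − 1 + 1 + 14 = 46, so its missing entry is 57 − 46 = 11.
Row 6: 2 + 7 + 17 + 11 − 13 = 24, so its missing entry is 57 − 24 = 33.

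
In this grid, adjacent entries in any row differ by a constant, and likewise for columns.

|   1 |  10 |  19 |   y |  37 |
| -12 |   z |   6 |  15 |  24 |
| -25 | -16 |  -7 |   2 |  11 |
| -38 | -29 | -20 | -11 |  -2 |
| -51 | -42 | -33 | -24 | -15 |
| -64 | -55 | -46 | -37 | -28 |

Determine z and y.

Along each row the entries change by 9 per step; down each column they change by -13.
Row 2: from -12 at column 1, stepping by 9 to column 2 gives -3.
Row 1: from 1 at column 1, stepping by 9 to column 4 gives 28.

z = -3, y = 28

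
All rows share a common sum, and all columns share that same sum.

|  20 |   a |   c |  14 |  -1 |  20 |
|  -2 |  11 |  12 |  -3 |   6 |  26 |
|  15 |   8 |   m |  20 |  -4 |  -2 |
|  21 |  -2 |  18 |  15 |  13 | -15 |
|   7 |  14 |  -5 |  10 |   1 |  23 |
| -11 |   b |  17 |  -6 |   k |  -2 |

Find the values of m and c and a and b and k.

Rows 2 and 4 both sum to 50, so that's the common total.
The known cells in column 5 total 15, leaving 50 − 15 = 35 for the blank.
The known cells in row 6 total 33, leaving 50 − 33 = 17 for the blank.
The known cells in column 2 total 48, leaving 50 − 48 = 2 for the blank.
The known cells in row 1 total 55, leaving 50 − 55 = -5 for the blank.
The known cells in row 3 total 37, leaving 50 − 37 = 13 for the blank.

m = 13, c = -5, a = 2, b = 17, k = 35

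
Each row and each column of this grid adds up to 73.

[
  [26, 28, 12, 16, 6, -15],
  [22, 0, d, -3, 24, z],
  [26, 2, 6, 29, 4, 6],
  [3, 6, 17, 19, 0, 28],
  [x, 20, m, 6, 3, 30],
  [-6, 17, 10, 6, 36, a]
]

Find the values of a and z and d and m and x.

Column 1 has 26 + 22 + 26 + 3 − 6 = 71; the blank must be 73 − 71 = 2.
Row 6 has -6 + 17 + 10 + 6 + 36 = 63; the blank must be 73 − 63 = 10.
Column 6 has -15 + 6 + 28 + 30 + 10 = 59; the blank must be 73 − 59 = 14.
Row 2 has 22 + 0 − 3 + 24 + 14 = 57; the blank must be 73 − 57 = 16.
Row 5 has 2 + 20 + 6 + 3 + 30 = 61; the blank must be 73 − 61 = 12.

a = 10, z = 14, d = 16, m = 12, x = 2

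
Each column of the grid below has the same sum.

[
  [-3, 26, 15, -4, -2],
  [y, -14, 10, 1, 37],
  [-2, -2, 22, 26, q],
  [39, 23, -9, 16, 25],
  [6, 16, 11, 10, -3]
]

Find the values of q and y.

The complete columns each total 49.
Column 5 is missing 49 − 57 = -8 (since -2 + 37 + 25 − 3 = 57).
Column 1 is missing 49 − 40 = 9 (since -3 − 2 + 39 + 6 = 40).

q = -8, y = 9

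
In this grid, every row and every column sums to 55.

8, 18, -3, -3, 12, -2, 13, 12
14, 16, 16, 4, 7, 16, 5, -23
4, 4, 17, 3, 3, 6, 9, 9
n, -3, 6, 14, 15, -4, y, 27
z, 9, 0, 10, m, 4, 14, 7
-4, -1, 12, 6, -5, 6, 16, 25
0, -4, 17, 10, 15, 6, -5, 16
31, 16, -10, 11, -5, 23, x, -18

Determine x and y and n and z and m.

Column 5 has 12 + 7 + 3 + 15 − 5 + 15 − 5 = 42; the blank must be 55 − 42 = 13.
Row 5 has 9 + 0 + 10 + 13 + 4 + 14 + 7 = 57; the blank must be 55 − 57 = -2.
Column 1 has 8 + 14 + 4 − 2 − 4 + 0 + 31 = 51; the blank must be 55 − 51 = 4.
Row 8 has 31 + 16 − 10 + 11 − 5 + 23 − 18 = 48; the blank must be 55 − 48 = 7.
Row 4 has 4 − 3 + 6 + 14 + 15 − 4 + 27 = 59; the blank must be 55 − 59 = -4.

x = 7, y = -4, n = 4, z = -2, m = 13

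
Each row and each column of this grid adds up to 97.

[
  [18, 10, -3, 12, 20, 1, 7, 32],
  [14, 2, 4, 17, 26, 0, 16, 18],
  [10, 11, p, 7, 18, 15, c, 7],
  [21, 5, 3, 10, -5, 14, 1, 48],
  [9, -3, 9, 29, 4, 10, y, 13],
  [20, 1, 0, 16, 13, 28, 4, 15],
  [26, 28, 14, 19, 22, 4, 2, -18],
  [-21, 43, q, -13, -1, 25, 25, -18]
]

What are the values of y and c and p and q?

Row 5: 9 − 3 + 9 + 29 + 4 + 10 + 13 = 71, so its missing entry is 97 − 71 = 26.
Column 7: 7 + 16 + 1 + 26 + 4 + 2 + 25 = 81, so its missing entry is 97 − 81 = 16.
Row 8: -21 + 43 − 13 − 1 + 25 + 25 − 18 = 40, so its missing entry is 97 − 40 = 57.
Row 3: 10 + 11 + 7 + 18 + 15 + 16 + 7 = 84, so its missing entry is 97 − 84 = 13.

y = 26, c = 16, p = 13, q = 57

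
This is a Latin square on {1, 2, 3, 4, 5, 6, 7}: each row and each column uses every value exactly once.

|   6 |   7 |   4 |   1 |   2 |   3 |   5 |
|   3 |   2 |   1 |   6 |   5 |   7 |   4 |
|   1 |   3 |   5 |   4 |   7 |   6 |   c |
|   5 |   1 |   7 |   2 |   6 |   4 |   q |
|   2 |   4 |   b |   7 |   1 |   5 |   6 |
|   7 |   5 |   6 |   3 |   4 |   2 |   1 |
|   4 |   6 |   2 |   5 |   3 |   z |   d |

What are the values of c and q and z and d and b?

Cell (7,6): column 6 already has {2, 3, 4, 5, 6, 7} → 1.
For row 5, column 3: row 5 already has {1, 2, 4, 5, 6, 7}; that leaves 3.
At (row 3, col 7): row 3 already has {1, 3, 4, 5, 6, 7}, so the value is 2.
At (row 4, col 7): row 4 already has {1, 2, 4, 5, 6, 7}, so the value is 3.
At (row 7, col 7): row 7 already has {1, 2, 3, 4, 5, 6}, so the value is 7.

c = 2, q = 3, z = 1, d = 7, b = 3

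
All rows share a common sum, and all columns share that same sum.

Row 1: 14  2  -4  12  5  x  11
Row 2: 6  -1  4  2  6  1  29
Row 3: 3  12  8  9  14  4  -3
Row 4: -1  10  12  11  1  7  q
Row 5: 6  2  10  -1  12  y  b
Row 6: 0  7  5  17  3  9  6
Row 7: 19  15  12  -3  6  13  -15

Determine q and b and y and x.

Rows 2 and 3 both sum to 47, so that's the common total.
The known cells in row 1 total 40, leaving 47 − 40 = 7 for the blank.
The known cells in column 6 total 41, leaving 47 − 41 = 6 for the blank.
The known cells in row 5 total 35, leaving 47 − 35 = 12 for the blank.
The known cells in row 4 total 40, leaving 47 − 40 = 7 for the blank.

q = 7, b = 12, y = 6, x = 7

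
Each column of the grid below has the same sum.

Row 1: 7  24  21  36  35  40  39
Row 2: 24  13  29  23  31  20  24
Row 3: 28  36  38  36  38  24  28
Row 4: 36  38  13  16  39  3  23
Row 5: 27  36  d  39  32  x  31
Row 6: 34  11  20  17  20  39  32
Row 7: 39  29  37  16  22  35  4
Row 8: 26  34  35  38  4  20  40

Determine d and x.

Column 2 sums to 221 and so does column 5; that's the common total.
In column 3 the known cells total 193, leaving 221 − 193 = 28.
In column 6 the known cells total 181, leaving 221 − 181 = 40.

d = 28, x = 40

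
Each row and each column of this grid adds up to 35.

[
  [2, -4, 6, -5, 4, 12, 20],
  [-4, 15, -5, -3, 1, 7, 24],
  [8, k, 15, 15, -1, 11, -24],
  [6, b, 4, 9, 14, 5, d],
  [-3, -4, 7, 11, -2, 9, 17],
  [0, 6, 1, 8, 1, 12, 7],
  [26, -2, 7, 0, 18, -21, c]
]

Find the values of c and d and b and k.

The known cells in row 7 total 28, leaving 35 − 28 = 7 for the blank.
The known cells in row 3 total 24, leaving 35 − 24 = 11 for the blank.
The known cells in column 2 total 22, leaving 35 − 22 = 13 for the blank.
The known cells in row 4 total 51, leaving 35 − 51 = -16 for the blank.

c = 7, d = -16, b = 13, k = 11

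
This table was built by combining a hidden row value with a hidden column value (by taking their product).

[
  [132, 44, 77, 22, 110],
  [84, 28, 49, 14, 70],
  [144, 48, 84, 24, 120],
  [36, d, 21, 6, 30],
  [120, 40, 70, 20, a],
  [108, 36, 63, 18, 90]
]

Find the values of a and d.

Each row is a constant multiple of every other row — this is a multiplication table with the headers hidden.
Row 5 is 20/22 = 10/11 times row 1, so its entry in column 5 is 110 × 10/11 = 100.
Row 4 is 6/22 = 3/11 times row 1, so its entry in column 2 is 44 × 3/11 = 12.

a = 100, d = 12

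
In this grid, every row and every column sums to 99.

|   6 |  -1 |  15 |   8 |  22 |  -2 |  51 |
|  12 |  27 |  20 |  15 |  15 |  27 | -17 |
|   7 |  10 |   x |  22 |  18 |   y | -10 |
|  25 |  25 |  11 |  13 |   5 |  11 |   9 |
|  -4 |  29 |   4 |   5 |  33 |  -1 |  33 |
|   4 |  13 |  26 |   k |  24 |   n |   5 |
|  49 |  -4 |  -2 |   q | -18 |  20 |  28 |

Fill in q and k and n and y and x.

q = 26, k = 10, n = 17, y = 27, x = 25

Column 3: 15 + 20 + 11 + 4 + 26 − 2 = 74, so its missing entry is 99 − 74 = 25.
Row 3: 7 + 10 + 25 + 22 + 18 − 10 = 72, so its missing entry is 99 − 72 = 27.
Column 6: -2 + 27 + 27 + 11 − 1 + 20 = 82, so its missing entry is 99 − 82 = 17.
Row 6: 4 + 13 + 26 + 24 + 17 + 5 = 89, so its missing entry is 99 − 89 = 10.
Row 7: 49 − 4 − 2 − 18 + 20 + 28 = 73, so its missing entry is 99 − 73 = 26.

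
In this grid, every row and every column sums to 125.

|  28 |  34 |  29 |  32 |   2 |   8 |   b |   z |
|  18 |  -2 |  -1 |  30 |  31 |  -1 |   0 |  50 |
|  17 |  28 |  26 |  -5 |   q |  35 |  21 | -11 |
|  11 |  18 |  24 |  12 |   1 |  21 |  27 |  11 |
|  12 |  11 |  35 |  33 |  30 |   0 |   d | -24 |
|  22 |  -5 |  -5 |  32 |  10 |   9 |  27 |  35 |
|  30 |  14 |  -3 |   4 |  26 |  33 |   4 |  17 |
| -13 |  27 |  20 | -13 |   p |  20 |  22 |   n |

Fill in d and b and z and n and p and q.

d = 28, b = -4, z = -4, n = 51, p = 11, q = 14

Row 3 has 17 + 28 + 26 − 5 + 35 + 21 − 11 = 111; the blank must be 125 − 111 = 14.
Column 5 has 2 + 31 + 14 + 1 + 30 + 10 + 26 = 114; the blank must be 125 − 114 = 11.
Row 8 has -13 + 27 + 20 − 13 + 11 + 20 + 22 = 74; the blank must be 125 − 74 = 51.
Column 8 has 50 − 11 + 11 − 24 + 35 + 17 + 51 = 129; the blank must be 125 − 129 = -4.
Row 5 has 12 + 11 + 35 + 33 + 30 + 0 − 24 = 97; the blank must be 125 − 97 = 28.
Row 1 has 28 + 34 + 29 + 32 + 2 + 8 − 4 = 129; the blank must be 125 − 129 = -4.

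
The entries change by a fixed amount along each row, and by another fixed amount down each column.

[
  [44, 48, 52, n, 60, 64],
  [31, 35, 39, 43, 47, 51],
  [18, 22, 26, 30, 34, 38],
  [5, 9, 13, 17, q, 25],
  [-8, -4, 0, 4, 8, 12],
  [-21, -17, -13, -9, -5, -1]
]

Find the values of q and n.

Along each row the entries change by 4 per step; down each column they change by -13.
Row 4: from 5 at column 1, stepping by 4 to column 5 gives 21.
Row 1: from 44 at column 1, stepping by 4 to column 4 gives 56.

q = 21, n = 56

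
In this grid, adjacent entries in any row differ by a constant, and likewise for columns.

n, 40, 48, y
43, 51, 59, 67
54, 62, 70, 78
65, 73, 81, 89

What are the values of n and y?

n = 32, y = 56

Along each row the entries change by 8 per step; down each column they change by 11.
Row 1: from 40 at column 2, stepping by 8 to column 1 gives 32.
Row 1: from 40 at column 2, stepping by 8 to column 4 gives 56.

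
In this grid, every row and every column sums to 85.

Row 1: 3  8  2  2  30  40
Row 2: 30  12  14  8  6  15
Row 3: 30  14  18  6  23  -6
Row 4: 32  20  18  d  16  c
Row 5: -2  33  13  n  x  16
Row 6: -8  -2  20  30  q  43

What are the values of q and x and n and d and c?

The known cells in row 6 total 83, leaving 85 − 83 = 2 for the blank.
The known cells in column 5 total 77, leaving 85 − 77 = 8 for the blank.
The known cells in row 5 total 68, leaving 85 − 68 = 17 for the blank.
The known cells in column 4 total 63, leaving 85 − 63 = 22 for the blank.
The known cells in row 4 total 108, leaving 85 − 108 = -23 for the blank.

q = 2, x = 8, n = 17, d = 22, c = -23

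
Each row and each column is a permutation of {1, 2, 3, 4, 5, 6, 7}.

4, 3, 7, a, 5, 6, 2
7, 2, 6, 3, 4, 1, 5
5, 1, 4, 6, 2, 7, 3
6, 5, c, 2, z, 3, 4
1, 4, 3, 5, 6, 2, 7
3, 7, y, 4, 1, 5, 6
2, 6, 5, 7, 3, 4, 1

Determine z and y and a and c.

At (row 1, col 4): row 1 already has {2, 3, 4, 5, 6, 7}, so the value is 1.
For row 4, column 5: column 5 already has {1, 2, 3, 4, 5, 6}; that leaves 7.
For row 4, column 3: row 4 already has {2, 3, 4, 5, 6, 7}; that leaves 1.
At (row 6, col 3): row 6 already has {1, 3, 4, 5, 6, 7}, so the value is 2.

z = 7, y = 2, a = 1, c = 1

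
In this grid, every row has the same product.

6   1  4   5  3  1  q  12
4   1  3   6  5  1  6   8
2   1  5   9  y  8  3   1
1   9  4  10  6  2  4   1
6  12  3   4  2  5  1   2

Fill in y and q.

y = 8, q = 4

Rows 2 and 4 each multiply to 17280, so every row has product 17280.
Row 3: 2×1×5×9×8×3×1 = 2160, so the missing entry is 17280 ÷ 2160 = 8.
Row 1: 6×1×4×5×3×1×12 = 4320, so the missing entry is 17280 ÷ 4320 = 4.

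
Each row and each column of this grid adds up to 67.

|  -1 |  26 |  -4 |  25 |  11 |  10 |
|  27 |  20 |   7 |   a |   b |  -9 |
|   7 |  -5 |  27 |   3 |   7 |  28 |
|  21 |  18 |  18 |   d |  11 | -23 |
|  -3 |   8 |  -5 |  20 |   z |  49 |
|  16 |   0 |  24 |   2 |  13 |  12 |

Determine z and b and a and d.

Row 5 has -3 + 8 − 5 + 20 + 49 = 69; the blank must be 67 − 69 = -2.
Row 4 has 21 + 18 + 18 + 11 − 23 = 45; the blank must be 67 − 45 = 22.
Column 4 has 25 + 3 + 22 + 20 + 2 = 72; the blank must be 67 − 72 = -5.
Row 2 has 27 + 20 + 7 − 5 − 9 = 40; the blank must be 67 − 40 = 27.

z = -2, b = 27, a = -5, d = 22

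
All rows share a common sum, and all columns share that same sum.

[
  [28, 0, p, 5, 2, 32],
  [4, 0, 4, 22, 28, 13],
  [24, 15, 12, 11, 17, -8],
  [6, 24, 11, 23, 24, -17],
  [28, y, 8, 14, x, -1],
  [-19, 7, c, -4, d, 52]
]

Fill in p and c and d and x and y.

p = 4, c = 32, d = 3, x = -3, y = 25

Rows 2 and 3 both sum to 71, so that's the common total.
Row 1 has 28 + 0 + 5 + 2 + 32 = 67; the blank must be 71 − 67 = 4.
Column 2 has 0 + 0 + 15 + 24 + 7 = 46; the blank must be 71 − 46 = 25.
Row 5 has 28 + 25 + 8 + 14 − 1 = 74; the blank must be 71 − 74 = -3.
Column 5 has 2 + 28 + 17 + 24 − 3 = 68; the blank must be 71 − 68 = 3.
Row 6 has -19 + 7 − 4 + 3 + 52 = 39; the blank must be 71 − 39 = 32.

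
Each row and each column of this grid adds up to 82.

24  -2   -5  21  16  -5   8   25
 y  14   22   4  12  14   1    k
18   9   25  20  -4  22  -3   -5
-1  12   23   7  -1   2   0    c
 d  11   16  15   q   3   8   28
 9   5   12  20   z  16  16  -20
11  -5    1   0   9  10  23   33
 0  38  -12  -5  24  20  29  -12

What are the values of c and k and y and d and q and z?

c = 40, k = -7, y = 22, d = -1, q = 2, z = 24

Row 4 has -1 + 12 + 23 + 7 − 1 + 2 + 0 = 42; the blank must be 82 − 42 = 40.
Row 6 has 9 + 5 + 12 + 20 + 16 + 16 − 20 = 58; the blank must be 82 − 58 = 24.
Column 5 has 16 + 12 − 4 − 1 + 24 + 9 + 24 = 80; the blank must be 82 − 80 = 2.
Row 5 has 11 + 16 + 15 + 2 + 3 + 8 + 28 = 83; the blank must be 82 − 83 = -1.
Column 8 has 25 − 5 + 40 + 28 − 20 + 33 − 12 = 89; the blank must be 82 − 89 = -7.
Row 2 has 14 + 22 + 4 + 12 + 14 + 1 − 7 = 60; the blank must be 82 − 60 = 22.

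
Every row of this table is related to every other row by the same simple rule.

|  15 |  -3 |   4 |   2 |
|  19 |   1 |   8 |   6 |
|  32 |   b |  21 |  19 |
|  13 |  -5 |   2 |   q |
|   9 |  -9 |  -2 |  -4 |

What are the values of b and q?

b = 14, q = 0

The difference between any two rows is the same in every column — this is an addition table with the headers hidden.
Row 3 minus row 1 is 32 − 15 = 17, so its entry in column 2 is -3 + 17 = 14.
Row 4 minus row 1 is 13 − 15 = -2, so its entry in column 4 is 2 + (-2) = 0.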